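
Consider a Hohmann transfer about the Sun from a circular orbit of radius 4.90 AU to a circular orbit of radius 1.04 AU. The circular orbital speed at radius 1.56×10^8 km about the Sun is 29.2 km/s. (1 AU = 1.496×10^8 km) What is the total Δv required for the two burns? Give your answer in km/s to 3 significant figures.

Δv = 13.8 km/s

From the circular-orbit relation v² = μ/r at r = 1.56×10^8 km: μ = v²r = (29.2)² × 1.56×10^8 = 1.33012×10^11 km³/s².
In km: r₁ = 4.90 × 1.496×10^8 = 7.3304×10^8 km; r₂ = 1.04 × 1.496×10^8 = 1.55584×10^8 km.
The Hohmann ellipse has a_t = (r₁ + r₂)/2 = 4.44312×10^8 km.
Circular speed at r₁: v₁ = √(μ/r₁) = √(1.33012×10^11/7.3304×10^8) = 13.47 km/s.
Transfer-orbit speed at r₁ (vis-viva): v_a = √[μ(2/r₁ − 1/a_t)] = 7.971 km/s.
First burn Δv₁ = |v_a − v₁| = 5.499 km/s.
Circular speed at r₂: v₂ = √(μ/r₂) = 29.239 km/s.
Transfer-orbit speed at r₂: v_p = √[μ(2/r₂ − 1/a_t)] = 37.556 km/s.
Second burn Δv₂ = |v₂ − v_p| = 8.317 km/s.
Δv = Δv₁ + Δv₂ = 5.499 + 8.317 = 13.82 km/s.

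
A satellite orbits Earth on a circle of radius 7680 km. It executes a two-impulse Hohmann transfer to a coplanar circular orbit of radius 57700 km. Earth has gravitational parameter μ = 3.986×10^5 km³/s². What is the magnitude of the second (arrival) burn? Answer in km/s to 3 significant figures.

Δv₂ = 1.35 km/s

Transfer-ellipse semi-major axis a_t = (r₁ + r₂)/2 = (7680 + 57700)/2 = 32690 km.
Circular speed at r = 57700 km: v_c = √(μ/r) = 2.628 km/s.
Vis-viva on the transfer ellipse at r = 57700 km gives v_t = √[μ(2/r − 1/a_t)] = 1.274 km/s.
Δv₂ = |v_t − v_c| = |1.274 − 2.628| = 1.354 km/s.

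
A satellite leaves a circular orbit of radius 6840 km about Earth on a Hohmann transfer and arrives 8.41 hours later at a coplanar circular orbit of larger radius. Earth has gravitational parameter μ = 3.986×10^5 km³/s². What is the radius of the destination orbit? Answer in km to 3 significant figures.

r₂ = 59800 km

Transfer time t = 8.41 hours = 30276 s, and t = π√(a_t³/μ).
So a_t = (μ t²/π²)^(1/3) = (3.986×10^5 × (30276)² / π²)^(1/3) = 33328 km.
Since a_t = (r₁ + r₂)/2, r₂ = 2a_t − r₁ = 2×33328 − 6840 = 59816 km.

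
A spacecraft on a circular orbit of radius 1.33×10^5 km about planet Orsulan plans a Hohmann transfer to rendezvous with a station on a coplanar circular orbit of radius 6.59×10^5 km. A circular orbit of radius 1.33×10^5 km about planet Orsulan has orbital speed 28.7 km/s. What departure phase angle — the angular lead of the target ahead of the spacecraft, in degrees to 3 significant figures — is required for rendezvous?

From the circular-orbit relation v² = μ/r at r = 1.33×10^5 km: μ = v²r = (28.7)² × 1.33×10^5 = 1.09551×10^8 km³/s².
Semi-major axis of the transfer orbit: a_t = (1.330×10^5 + 6.590×10^5)/2 = 3.960×10^5 km.
The half-period of the transfer ellipse is t = π√(a_t³/μ) = 74797 s.
Target angular speed ω₂ = √(μ/r₂³) = 1.9565×10^-5 rad/s.
Angle swept by the target during transfer: ω₂·t = 1.4634 rad = 83.847°.
The spacecraft traverses 180° on the transfer ellipse, so the target must lead by 180° − 83.847° = 96.2°.

φ = 96.2°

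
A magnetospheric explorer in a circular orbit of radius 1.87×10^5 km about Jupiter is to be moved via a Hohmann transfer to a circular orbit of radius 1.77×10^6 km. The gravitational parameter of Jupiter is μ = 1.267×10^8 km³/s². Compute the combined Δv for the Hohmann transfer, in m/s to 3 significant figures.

Δv = 13700 m/s

Semi-major axis of the transfer orbit: a_t = (1.870×10^5 + 1.770×10^6)/2 = 9.785×10^5 km.
At r₁ the circular-orbit speed is v₁ = √(μ/r₁) = 26.030 km/s.
Transfer-orbit speed at r₁ (v² = μ(2/r − 1/a)): v_p = √[μ(2/r₁ − 1/a_t)] = 35.009 km/s.
First burn Δv₁ = |v_p − v₁| = 8.979 km/s.
At r₂, v₂ = √(μ/r₂) = 8.461 km/s.
Transfer-orbit speed at r₂: v_a = √[μ(2/r₂ − 1/a_t)] = 3.699 km/s.
Second burn Δv₂ = |v₂ − v_a| = 4.762 km/s.
Δv = Δv₁ + Δv₂ = 8.979 + 4.762 = 13.74 km/s.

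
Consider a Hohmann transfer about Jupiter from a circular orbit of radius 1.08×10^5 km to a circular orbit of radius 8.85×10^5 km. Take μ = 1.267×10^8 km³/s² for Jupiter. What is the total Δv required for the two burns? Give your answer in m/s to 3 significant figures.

Δv = 17900 m/s

Transfer-ellipse semi-major axis a_t = (r₁ + r₂)/2 = (1.080×10^5 + 8.850×10^5)/2 = 4.965×10^5 km.
At r₁ the circular-orbit speed is v₁ = √(μ/r₁) = 34.2513 km/s.
Transfer-orbit speed at r₁ (v² = μ(2/r − 1/a)): v_p = √[μ(2/r₁ − 1/a_t)] = 45.7287 km/s.
First burn Δv₁ = |v_p − v₁| = 11.477 km/s.
At r₂, v₂ = √(μ/r₂) = 11.96511 km/s.
Transfer-orbit speed at r₂: v_a = √[μ(2/r₂ − 1/a_t)] = 5.580446 km/s.
Second burn Δv₂ = |v₂ − v_a| = 6.3847 km/s.
Total Δv = Δv₁ + Δv₂ = 17.86 km/s.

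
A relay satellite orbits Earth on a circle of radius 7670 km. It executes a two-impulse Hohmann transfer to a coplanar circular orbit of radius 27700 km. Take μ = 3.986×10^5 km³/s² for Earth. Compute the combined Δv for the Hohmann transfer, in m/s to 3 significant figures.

Semi-major axis of the transfer orbit: a_t = (7670 + 27700)/2 = 17685 km.
At r₁ the circular-orbit speed is v₁ = √(μ/r₁) = 7.209 km/s.
On the transfer ellipse at r₁, vis-viva equation gives v_p = √[μ(2/r₁ − 1/a_t)] = 9.022 km/s.
First burn Δv₁ = |v_p − v₁| = 1.813 km/s.
Circular speed at r₂: v₂ = √(μ/r₂) = 3.793 km/s.
Transfer-orbit speed at r₂: v_a = √[μ(2/r₂ − 1/a_t)] = 2.498 km/s.
Second burn Δv₂ = |v₂ − v_a| = 1.295 km/s.
Δv = Δv₁ + Δv₂ = 1.813 + 1.295 = 3.108 km/s.

Δv = 3110 m/s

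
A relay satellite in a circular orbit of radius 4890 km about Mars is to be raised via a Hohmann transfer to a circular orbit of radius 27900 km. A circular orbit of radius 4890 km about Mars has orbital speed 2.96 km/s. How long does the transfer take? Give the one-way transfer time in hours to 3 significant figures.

From the circular-orbit relation v² = μ/r at r = 4890 km: μ = v²r = (2.96)² × 4890 = 42844.2 km³/s².
Semi-major axis of the transfer orbit: a_t = (4890 + 27900)/2 = 16395 km.
Half the transfer-orbit period gives t = π√(a_t³/μ) = 31860 s.
Converting: 31860 s ÷ 3600 s/hour = 8.85 hours.

t = 8.85 hours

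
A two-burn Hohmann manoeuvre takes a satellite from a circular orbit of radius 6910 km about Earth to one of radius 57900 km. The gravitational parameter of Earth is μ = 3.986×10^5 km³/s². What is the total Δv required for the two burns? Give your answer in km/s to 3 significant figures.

Transfer-ellipse semi-major axis a_t = (r₁ + r₂)/2 = (6910 + 57900)/2 = 32405 km.
Circular speed at r₁: v₁ = √(μ/r₁) = √(3.986×10^5/6910) = 7.5950 km/s.
Transfer-orbit speed at r₁ (vis-viva): v_p = √[μ(2/r₁ − 1/a_t)] = 10.152 km/s.
First burn Δv₁ = |v_p − v₁| = 2.557 km/s.
Circular speed at r₂: v₂ = √(μ/r₂) = 2.624 km/s.
Transfer-orbit speed at r₂: v_a = √[μ(2/r₂ − 1/a_t)] = 1.212 km/s.
Second burn Δv₂ = |v₂ − v_a| = 1.412 km/s.
Δv = Δv₁ + Δv₂ = 2.557 + 1.412 = 3.969 km/s.

Δv = 3.97 km/s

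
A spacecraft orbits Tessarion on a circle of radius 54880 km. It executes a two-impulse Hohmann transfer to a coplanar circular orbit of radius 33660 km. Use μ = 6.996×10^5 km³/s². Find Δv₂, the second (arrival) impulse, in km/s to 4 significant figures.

Δv₂ = 0.5170 km/s

The Hohmann ellipse has a_t = (r₁ + r₂)/2 = 44270 km.
On the circular orbit at r = 33660 km, v_c = √(μ/r) = 4.559 km/s.
Transfer-orbit speed at the same r (vis-viva, a = a_t): v_t = √[μ(2/r − 1/a_t)] = 5.076 km/s.
Δv₂ = |v_t − v_c| = |5.076 − 4.559| = 0.5170 km/s.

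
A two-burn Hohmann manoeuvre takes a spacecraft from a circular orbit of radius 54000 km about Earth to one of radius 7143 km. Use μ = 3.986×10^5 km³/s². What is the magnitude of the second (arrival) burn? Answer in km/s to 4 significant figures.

Semi-major axis of the transfer orbit: a_t = (54000 + 7143)/2 = 30571.5 km.
Circular speed at r = 7143 km: v_c = √(μ/r) = 7.470 km/s.
Vis-viva on the transfer ellipse at r = 7143 km gives v_t = √[μ(2/r − 1/a_t)] = 9.928 km/s.
Δv₂ = |v_t − v_c| = |9.928 − 7.470| = 2.458 km/s.

Δv₂ = 2.458 km/s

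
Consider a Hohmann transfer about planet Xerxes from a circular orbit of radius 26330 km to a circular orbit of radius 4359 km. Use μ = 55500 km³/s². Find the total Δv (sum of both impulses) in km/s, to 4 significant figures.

Δv = 1.784 km/s

Transfer-ellipse semi-major axis a_t = (r₁ + r₂)/2 = (26330 + 4359)/2 = 15344.5 km.
Circular speed at r₁: v₁ = √(μ/r₁) = √(55500/26330) = 1.4518 km/s.
Transfer-orbit speed at r₁ (vis-viva equation): v_a = √[μ(2/r₁ − 1/a_t)] = 0.77382 km/s.
First burn Δv₁ = |v_a − v₁| = 0.6780 km/s.
At r₂, v₂ = √(μ/r₂) = 3.568 km/s.
Transfer-orbit speed at r₂: v_p = √[μ(2/r₂ − 1/a_t)] = 4.674 km/s.
Second burn Δv₂ = |v₂ − v_p| = 1.106 km/s.
Δv = Δv₁ + Δv₂ = 0.6780 + 1.106 = 1.784 km/s.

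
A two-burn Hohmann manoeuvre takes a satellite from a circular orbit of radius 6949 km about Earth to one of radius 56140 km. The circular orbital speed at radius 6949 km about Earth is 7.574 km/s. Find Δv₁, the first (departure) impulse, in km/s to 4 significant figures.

Δv₁ = 2.530 km/s

From the circular-orbit relation v² = μ/r at r = 6949 km: μ = v²r = (7.574)² × 6949 = 3.98633×10^5 km³/s².
The Hohmann ellipse has a_t = (r₁ + r₂)/2 = 31544.5 km.
Circular speed at r = 6949 km: v_c = √(μ/r) = 7.5740 km/s.
Vis-viva on the transfer ellipse at r = 6949 km gives v_t = √[μ(2/r − 1/a_t)] = 10.104 km/s.
Δv₁ = |v_t − v_c| = |10.104 − 7.5740| = 2.530 km/s.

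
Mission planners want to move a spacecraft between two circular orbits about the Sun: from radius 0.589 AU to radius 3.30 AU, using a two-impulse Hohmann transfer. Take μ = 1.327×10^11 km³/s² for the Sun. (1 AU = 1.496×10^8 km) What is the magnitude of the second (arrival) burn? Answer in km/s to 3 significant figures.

In km: r₁ = 0.589 × 1.496×10^8 = 8.81144×10^7 km; r₂ = 3.30 × 1.496×10^8 = 4.9368×10^8 km.
The Hohmann ellipse has a_t = (r₁ + r₂)/2 = 2.908972×10^8 km.
Circular speed at r = 4.9368×10^8 km: v_c = √(μ/r) = 16.395 km/s.
Transfer-orbit speed at the same r (vis-viva, a = a_t): v_t = √[μ(2/r − 1/a_t)] = 9.0233 km/s.
Δv₂ = |v_t − v_c| = |9.0233 − 16.395| = 7.372 km/s.

Δv₂ = 7.37 km/s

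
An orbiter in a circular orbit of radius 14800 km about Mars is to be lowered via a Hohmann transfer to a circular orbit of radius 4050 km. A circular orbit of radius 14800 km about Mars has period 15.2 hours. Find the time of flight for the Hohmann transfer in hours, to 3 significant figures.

From Kepler's third law T² = 4π²r³/μ at r = 14800 km, T = 15.2 hours = 15.2 × 3600 s = 54720 s: μ = 4π²r³/T² = 42741.8 km³/s².
The Hohmann ellipse has a_t = (r₁ + r₂)/2 = 9425 km.
Transfer time t = π√(a_t³/μ) = π√((9425)³ / 42741.8) = 13900 s.
Converting: 13900 s ÷ 3600 s/hour = 3.86 hours.

t = 3.86 hours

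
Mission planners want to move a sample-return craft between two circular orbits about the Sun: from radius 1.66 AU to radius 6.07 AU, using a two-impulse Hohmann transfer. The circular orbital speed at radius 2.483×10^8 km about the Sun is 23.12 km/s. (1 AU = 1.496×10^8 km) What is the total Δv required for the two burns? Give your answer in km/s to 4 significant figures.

Δv = 10.02 km/s

From the circular-orbit relation v² = μ/r at r = 2.483×10^8 km: μ = v²r = (23.12)² × 2.483×10^8 = 1.32725×10^11 km³/s².
In km: r₁ = 1.66 × 1.496×10^8 = 2.48336×10^8 km; r₂ = 6.07 × 1.496×10^8 = 9.08072×10^8 km.
Semi-major axis of the transfer orbit: a_t = (2.48336×10^8 + 9.08072×10^8)/2 = 5.78204×10^8 km.
Circular speed at r₁: v₁ = √(μ/r₁) = √(1.32725×10^11/2.48336×10^8) = 23.118 km/s.
Transfer-orbit speed at r₁ (vis-viva equation): v_p = √[μ(2/r₁ − 1/a_t)] = 28.972 km/s.
First burn Δv₁ = |v_p − v₁| = 5.854 km/s.
Circular speed at r₂: v₂ = √(μ/r₂) = 12.09 km/s.
Transfer-orbit speed at r₂: v_a = √[μ(2/r₂ − 1/a_t)] = 7.923 km/s.
Second burn Δv₂ = |v₂ − v_a| = 4.167 km/s.
Δv = Δv₁ + Δv₂ = 5.854 + 4.167 = 10.02 km/s.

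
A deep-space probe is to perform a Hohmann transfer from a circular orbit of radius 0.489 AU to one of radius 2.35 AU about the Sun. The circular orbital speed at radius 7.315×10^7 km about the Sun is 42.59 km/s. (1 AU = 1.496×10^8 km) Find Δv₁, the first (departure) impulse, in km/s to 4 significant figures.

Δv₁ = 12.21 km/s

From the circular-orbit relation v² = μ/r at r = 7.315×10^7 km: μ = v²r = (42.59)² × 7.315×10^7 = 1.32687×10^11 km³/s².
In km: r₁ = 0.489 × 1.496×10^8 = 7.31544×10^7 km; r₂ = 2.35 × 1.496×10^8 = 3.5156×10^8 km.
The Hohmann ellipse has a_t = (r₁ + r₂)/2 = 2.123572×10^8 km.
Circular speed at r = 7.31544×10^7 km: v_c = √(μ/r) = 42.59 km/s.
Transfer-orbit speed at the same r (vis-viva, a = a_t): v_t = √[μ(2/r − 1/a_t)] = 54.80 km/s.
Δv₁ = |v_t − v_c| = |54.80 − 42.59| = 12.21 km/s.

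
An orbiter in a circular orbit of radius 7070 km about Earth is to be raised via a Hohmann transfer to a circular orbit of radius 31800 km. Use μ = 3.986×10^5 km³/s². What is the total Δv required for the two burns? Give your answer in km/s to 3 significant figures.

Δv = 3.50 km/s

Transfer-ellipse semi-major axis a_t = (r₁ + r₂)/2 = (7070 + 31800)/2 = 19435 km.
Circular speed at r₁: v₁ = √(μ/r₁) = √(3.986×10^5/7070) = 7.509 km/s.
Transfer-orbit speed at r₁ (vis-viva equation): v_p = √[μ(2/r₁ − 1/a_t)] = 9.605 km/s.
First burn Δv₁ = |v_p − v₁| = 2.096 km/s.
Circular speed at r₂: v₂ = √(μ/r₂) = 3.540 km/s.
Transfer-orbit speed at r₂: v_a = √[μ(2/r₂ − 1/a_t)] = 2.135 km/s.
Second burn Δv₂ = |v₂ − v_a| = 1.405 km/s.
Δv = Δv₁ + Δv₂ = 2.096 + 1.405 = 3.501 km/s.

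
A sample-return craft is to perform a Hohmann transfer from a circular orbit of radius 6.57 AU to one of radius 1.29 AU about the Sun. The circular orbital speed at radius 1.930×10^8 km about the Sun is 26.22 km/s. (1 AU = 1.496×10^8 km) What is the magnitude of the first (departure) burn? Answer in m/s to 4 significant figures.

From the circular-orbit relation v² = μ/r at r = 1.930×10^8 km: μ = v²r = (26.22)² × 1.930×10^8 = 1.32685×10^11 km³/s².
In km: r₁ = 6.57 × 1.496×10^8 = 9.82872×10^8 km; r₂ = 1.29 × 1.496×10^8 = 1.92984×10^8 km.
Semi-major axis of the transfer orbit: a_t = (9.82872×10^8 + 1.92984×10^8)/2 = 5.87928×10^8 km.
Circular speed at r = 9.82872×10^8 km: v_c = √(μ/r) = 11.619 km/s.
Transfer-orbit speed at the same r (vis-viva, a = a_t): v_t = √[μ(2/r − 1/a_t)] = 6.6567 km/s.
Δv₁ = |v_t − v_c| = |6.6567 − 11.619| = 4.962 km/s.

Δv₁ = 4962 m/s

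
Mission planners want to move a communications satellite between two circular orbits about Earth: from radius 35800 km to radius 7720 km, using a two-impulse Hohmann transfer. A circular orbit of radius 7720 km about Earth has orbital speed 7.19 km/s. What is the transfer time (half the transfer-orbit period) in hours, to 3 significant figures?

t = 4.43 hours

From the circular-orbit relation v² = μ/r at r = 7720 km: μ = v²r = (7.19)² × 7720 = 3.99094×10^5 km³/s².
Transfer-ellipse semi-major axis a_t = (r₁ + r₂)/2 = (35800 + 7720)/2 = 21760 km.
Transfer time t = π√(a_t³/μ) = π√((21760)³ / 3.99094×10^5) = 15960 s.
Converting: 15960 s ÷ 3600 s/hour = 4.43 hours.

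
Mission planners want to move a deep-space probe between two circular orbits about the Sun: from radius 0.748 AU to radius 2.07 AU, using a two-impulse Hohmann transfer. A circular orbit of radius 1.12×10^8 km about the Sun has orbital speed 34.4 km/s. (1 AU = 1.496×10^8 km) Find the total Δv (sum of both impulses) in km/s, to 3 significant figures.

From the circular-orbit relation v² = μ/r at r = 1.12×10^8 km: μ = v²r = (34.4)² × 1.12×10^8 = 1.32536×10^11 km³/s².
In km: r₁ = 0.748 × 1.496×10^8 = 1.119008×10^8 km; r₂ = 2.07 × 1.496×10^8 = 3.09672×10^8 km.
Semi-major axis of the transfer orbit: a_t = (1.119008×10^8 + 3.09672×10^8)/2 = 2.107864×10^8 km.
At r₁ the circular-orbit speed is v₁ = √(μ/r₁) = 34.415 km/s.
Transfer-orbit speed at r₁ (v² = μ(2/r − 1/a)): v_p = √[μ(2/r₁ − 1/a_t)] = 41.714 km/s.
First burn Δv₁ = |v_p − v₁| = 7.299 km/s.
At r₂, v₂ = √(μ/r₂) = 20.68790 km/s.
Transfer-orbit speed at r₂: v_a = √[μ(2/r₂ − 1/a_t)] = 15.07342 km/s.
Second burn Δv₂ = |v₂ − v_a| = 5.614 km/s.
Total Δv = Δv₁ + Δv₂ = 12.91 km/s.

Δv = 12.9 km/s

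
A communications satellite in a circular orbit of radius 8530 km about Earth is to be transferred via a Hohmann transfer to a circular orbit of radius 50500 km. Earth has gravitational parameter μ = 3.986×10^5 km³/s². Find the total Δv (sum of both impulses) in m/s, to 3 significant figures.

Δv = 3400 m/s

Transfer-ellipse semi-major axis a_t = (r₁ + r₂)/2 = (8530 + 50500)/2 = 29515 km.
Circular speed at r₁: v₁ = √(μ/r₁) = √(3.986×10^5/8530) = 6.836 km/s.
On the transfer ellipse at r₁, v² = μ(2/r − 1/a) gives v_p = √[μ(2/r₁ − 1/a_t)] = 8.942 km/s.
First burn Δv₁ = |v_p − v₁| = 2.106 km/s.
Circular speed at r₂: v₂ = √(μ/r₂) = 2.809 km/s.
Transfer-orbit speed at r₂: v_a = √[μ(2/r₂ − 1/a_t)] = 1.510 km/s.
Second burn Δv₂ = |v₂ − v_a| = 1.299 km/s.
Δv = Δv₁ + Δv₂ = 2.106 + 1.299 = 3.405 km/s.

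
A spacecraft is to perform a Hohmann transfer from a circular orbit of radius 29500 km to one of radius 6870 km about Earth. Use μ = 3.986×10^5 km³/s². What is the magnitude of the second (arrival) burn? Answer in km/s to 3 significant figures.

Δv₂ = 2.08 km/s

The Hohmann ellipse has a_t = (r₁ + r₂)/2 = 18185 km.
Circular speed at r = 6870 km: v_c = √(μ/r) = 7.617 km/s.
Vis-viva on the transfer ellipse at r = 6870 km gives v_t = √[μ(2/r − 1/a_t)] = 9.702 km/s.
Δv₂ = |v_t − v_c| = |9.702 − 7.617| = 2.085 km/s.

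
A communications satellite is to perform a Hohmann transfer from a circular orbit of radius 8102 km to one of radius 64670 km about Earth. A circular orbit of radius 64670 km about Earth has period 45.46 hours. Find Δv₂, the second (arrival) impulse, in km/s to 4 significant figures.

From Kepler's third law T² = 4π²r³/μ at r = 64670 km, T = 45.46 hours = 45.46 × 3600 s = 1.63656×10^5 s: μ = 4π²r³/T² = 3.98662×10^5 km³/s².
Transfer-ellipse semi-major axis a_t = (r₁ + r₂)/2 = (8102 + 64670)/2 = 36386 km.
Circular speed at r = 64670 km: v_c = √(μ/r) = 2.483 km/s.
Vis-viva on the transfer ellipse at r = 64670 km gives v_t = √[μ(2/r − 1/a_t)] = 1.172 km/s.
Δv₂ = |v_t − v_c| = |1.172 − 2.483| = 1.311 km/s.

Δv₂ = 1.311 km/s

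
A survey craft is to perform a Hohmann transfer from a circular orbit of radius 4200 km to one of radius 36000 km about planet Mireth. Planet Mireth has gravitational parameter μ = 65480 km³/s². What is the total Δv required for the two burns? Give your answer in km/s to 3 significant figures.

Δv = 2.07 km/s

Transfer-ellipse semi-major axis a_t = (r₁ + r₂)/2 = (4200 + 36000)/2 = 20100 km.
Circular speed at r₁: v₁ = √(μ/r₁) = √(65480/4200) = 3.948 km/s.
On the transfer ellipse at r₁, vis-viva gives v_p = √[μ(2/r₁ − 1/a_t)] = 5.284 km/s.
First burn Δv₁ = |v_p − v₁| = 1.336 km/s.
Circular speed at r₂: v₂ = √(μ/r₂) = 1.3487 km/s.
Transfer-orbit speed at r₂: v_a = √[μ(2/r₂ − 1/a_t)] = 0.61650 km/s.
Second burn Δv₂ = |v₂ − v_a| = 0.7322 km/s.
Total Δv = Δv₁ + Δv₂ = 2.068 km/s.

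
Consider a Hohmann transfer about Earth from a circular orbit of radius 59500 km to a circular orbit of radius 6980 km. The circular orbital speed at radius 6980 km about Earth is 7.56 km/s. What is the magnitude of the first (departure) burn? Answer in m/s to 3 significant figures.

Δv₁ = 1400 m/s

From the circular-orbit relation v² = μ/r at r = 6980 km: μ = v²r = (7.56)² × 6980 = 3.98932×10^5 km³/s².
The Hohmann ellipse has a_t = (r₁ + r₂)/2 = 33240 km.
On the circular orbit at r = 59500 km, v_c = √(μ/r) = 2.5894 km/s.
Vis-viva on the transfer ellipse at r = 59500 km gives v_t = √[μ(2/r − 1/a_t)] = 1.1866 km/s.
Δv₁ = |v_t − v_c| = |1.1866 − 2.5894| = 1.403 km/s.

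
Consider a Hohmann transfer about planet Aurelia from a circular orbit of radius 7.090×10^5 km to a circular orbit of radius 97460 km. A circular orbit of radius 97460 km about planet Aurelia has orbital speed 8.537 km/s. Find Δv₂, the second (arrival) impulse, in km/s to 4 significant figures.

From the circular-orbit relation v² = μ/r at r = 97460 km: μ = v²r = (8.537)² × 97460 = 7.10292×10^6 km³/s².
The Hohmann ellipse has a_t = (r₁ + r₂)/2 = 4.0323×10^5 km.
Circular speed at r = 97460 km: v_c = √(μ/r) = 8.537 km/s.
Vis-viva on the transfer ellipse at r = 97460 km gives v_t = √[μ(2/r − 1/a_t)] = 11.32 km/s.
Δv₂ = |v_t − v_c| = |11.32 − 8.537| = 2.783 km/s.

Δv₂ = 2.783 km/s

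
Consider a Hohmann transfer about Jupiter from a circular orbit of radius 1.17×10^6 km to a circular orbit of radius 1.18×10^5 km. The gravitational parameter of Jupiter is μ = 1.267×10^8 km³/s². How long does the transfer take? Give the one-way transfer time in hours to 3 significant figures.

t = 40.1 hours

Semi-major axis of the transfer orbit: a_t = (1.170×10^6 + 1.180×10^5)/2 = 6.440×10^5 km.
By Kepler's third law the transfer-orbit period is T = 2π√(a_t³/μ), so t = T/2 = 1.442×10^5 s.
Converting: 1.442×10^5 s ÷ 3600 s/hour = 40.1 hours.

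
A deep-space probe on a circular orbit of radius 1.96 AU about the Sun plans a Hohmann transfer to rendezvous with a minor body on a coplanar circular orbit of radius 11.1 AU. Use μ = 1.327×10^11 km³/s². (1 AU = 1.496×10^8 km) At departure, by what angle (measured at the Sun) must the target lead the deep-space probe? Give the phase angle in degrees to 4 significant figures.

φ = 98.78°

In km: r₁ = 1.96 × 1.496×10^8 = 2.93216×10^8 km; r₂ = 11.1 × 1.496×10^8 = 1.66056×10^9 km.
Semi-major axis of the transfer orbit: a_t = (2.93216×10^8 + 1.66056×10^9)/2 = 9.76888×10^8 km.
The half-period of the transfer ellipse is t = π√(a_t³/μ) = 2.63319×10^8 s.
Target angular speed ω₂ = √(μ/r₂³) = 5.38336×10^-9 rad/s.
Angle swept by the target during transfer: ω₂·t = 1.4175 rad = 81.22°.
Arrival is 180° from departure on the ellipse, so φ = 180° − 81.22° = 98.78°.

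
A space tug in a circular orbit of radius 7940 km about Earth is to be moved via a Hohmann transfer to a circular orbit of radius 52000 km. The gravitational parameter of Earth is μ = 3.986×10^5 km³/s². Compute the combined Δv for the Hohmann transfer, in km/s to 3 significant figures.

Semi-major axis of the transfer orbit: a_t = (7940 + 52000)/2 = 29970 km.
Circular speed at r₁: v₁ = √(μ/r₁) = √(3.986×10^5/7940) = 7.0853 km/s.
Transfer-orbit speed at r₁ (v² = μ(2/r − 1/a)): v_p = √[μ(2/r₁ − 1/a_t)] = 9.3329 km/s.
First burn Δv₁ = |v_p − v₁| = 2.2476 km/s.
Circular speed at r₂: v₂ = √(μ/r₂) = 2.76864 km/s.
Transfer-orbit speed at r₂: v_a = √[μ(2/r₂ − 1/a_t)] = 1.42506 km/s.
Second burn Δv₂ = |v₂ − v_a| = 1.3436 km/s.
Total Δv = Δv₁ + Δv₂ = 3.591 km/s.

Δv = 3.59 km/s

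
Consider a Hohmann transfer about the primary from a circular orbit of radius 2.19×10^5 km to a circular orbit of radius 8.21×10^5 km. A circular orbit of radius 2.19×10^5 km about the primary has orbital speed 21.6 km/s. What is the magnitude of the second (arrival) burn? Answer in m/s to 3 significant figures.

Δv₂ = 3920 m/s

From the circular-orbit relation v² = μ/r at r = 2.19×10^5 km: μ = v²r = (21.6)² × 2.19×10^5 = 1.02177×10^8 km³/s².
Semi-major axis of the transfer orbit: a_t = (2.190×10^5 + 8.210×10^5)/2 = 5.200×10^5 km.
Circular speed at r = 8.210×10^5 km: v_c = √(μ/r) = 11.156 km/s.
Vis-viva on the transfer ellipse at r = 8.210×10^5 km gives v_t = √[μ(2/r − 1/a_t)] = 7.2398 km/s.
Δv₂ = |v_t − v_c| = |7.2398 − 11.156| = 3.916 km/s.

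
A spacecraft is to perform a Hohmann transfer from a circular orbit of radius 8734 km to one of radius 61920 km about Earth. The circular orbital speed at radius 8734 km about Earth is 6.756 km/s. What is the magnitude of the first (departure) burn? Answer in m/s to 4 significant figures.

From the circular-orbit relation v² = μ/r at r = 8734 km: μ = v²r = (6.756)² × 8734 = 3.98651×10^5 km³/s².
Semi-major axis of the transfer orbit: a_t = (8734 + 61920)/2 = 35327 km.
Circular speed at r = 8734 km: v_c = √(μ/r) = 6.756 km/s.
Transfer-orbit speed at the same r (vis-viva, a = a_t): v_t = √[μ(2/r − 1/a_t)] = 8.944 km/s.
Δv₁ = |v_t − v_c| = |8.944 − 6.756| = 2.188 km/s.

Δv₁ = 2188 m/s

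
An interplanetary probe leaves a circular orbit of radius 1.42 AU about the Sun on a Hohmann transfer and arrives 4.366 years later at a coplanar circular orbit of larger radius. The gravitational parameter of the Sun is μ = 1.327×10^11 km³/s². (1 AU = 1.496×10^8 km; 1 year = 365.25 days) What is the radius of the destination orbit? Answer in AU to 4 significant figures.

r₂ = 7.060 AU

In km: r₁ = 1.42 × 1.496×10^8 = 2.12432×10^8 km.
Transfer time t = 4.366 years × 365.25 × 86400 s = 1.377804816×10^8 s, and t = π√(a_t³/μ).
So a_t = (μ t²/π²)^(1/3) = (1.327×10^11 × (1.377804816×10^8)² / π²)^(1/3) = 6.3433×10^8 km.
Since a_t = (r₁ + r₂)/2, r₂ = 2a_t − r₁ = 2×6.3433×10^8 − 2.12432×10^8 = 1.056228×10^9 km.
In AU: r₂ = 1.056228×10^9 / 1.496×10^8 = 7.060 AU.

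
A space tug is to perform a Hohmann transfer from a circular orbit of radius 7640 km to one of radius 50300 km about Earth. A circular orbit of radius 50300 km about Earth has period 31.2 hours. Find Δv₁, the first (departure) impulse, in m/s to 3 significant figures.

Δv₁ = 2290 m/s

From Kepler's third law T² = 4π²r³/μ at r = 50300 km, T = 31.2 hours = 31.2 × 3600 s = 1.1232×10^5 s: μ = 4π²r³/T² = 3.98244×10^5 km³/s².
Transfer-ellipse semi-major axis a_t = (r₁ + r₂)/2 = (7640 + 50300)/2 = 28970 km.
Circular speed at r = 7640 km: v_c = √(μ/r) = 7.2198 km/s.
Transfer-orbit speed at the same r (vis-viva, a = a_t): v_t = √[μ(2/r − 1/a_t)] = 9.5134 km/s.
Δv₁ = |v_t − v_c| = |9.5134 − 7.2198| = 2.294 km/s.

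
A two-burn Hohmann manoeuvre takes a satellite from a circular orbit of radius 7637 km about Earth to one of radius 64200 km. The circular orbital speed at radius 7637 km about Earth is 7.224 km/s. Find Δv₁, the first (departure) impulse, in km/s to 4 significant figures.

From the circular-orbit relation v² = μ/r at r = 7637 km: μ = v²r = (7.224)² × 7637 = 3.98546×10^5 km³/s².
Semi-major axis of the transfer orbit: a_t = (7637 + 64200)/2 = 35918.5 km.
Circular speed at r = 7637 km: v_c = √(μ/r) = 7.224 km/s.
Transfer-orbit speed at the same r (vis-viva, a = a_t): v_t = √[μ(2/r − 1/a_t)] = 9.658 km/s.
Δv₁ = |v_t − v_c| = |9.658 − 7.224| = 2.434 km/s.

Δv₁ = 2.434 km/s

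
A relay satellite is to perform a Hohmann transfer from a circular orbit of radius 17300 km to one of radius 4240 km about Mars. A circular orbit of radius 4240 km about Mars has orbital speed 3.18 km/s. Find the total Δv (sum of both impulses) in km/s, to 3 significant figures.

Δv = 1.44 km/s

From the circular-orbit relation v² = μ/r at r = 4240 km: μ = v²r = (3.18)² × 4240 = 42876.6 km³/s².
Transfer-ellipse semi-major axis a_t = (r₁ + r₂)/2 = (17300 + 4240)/2 = 10770 km.
At r₁ the circular-orbit speed is v₁ = √(μ/r₁) = 1.5743 km/s.
Transfer-orbit speed at r₁ (vis-viva): v_a = √[μ(2/r₁ − 1/a_t)] = 0.98778 km/s.
First burn Δv₁ = |v_a − v₁| = 0.5865 km/s.
Circular speed at r₂: v₂ = √(μ/r₂) = 3.1800 km/s.
Transfer-orbit speed at r₂: v_p = √[μ(2/r₂ − 1/a_t)] = 4.0303 km/s.
Second burn Δv₂ = |v₂ − v_p| = 0.8503 km/s.
Δv = Δv₁ + Δv₂ = 0.5865 + 0.8503 = 1.437 km/s.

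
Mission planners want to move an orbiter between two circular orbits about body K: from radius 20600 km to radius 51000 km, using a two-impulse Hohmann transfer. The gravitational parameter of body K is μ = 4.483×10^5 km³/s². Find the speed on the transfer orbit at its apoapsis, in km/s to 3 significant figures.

v = 2.25 km/s

Transfer-ellipse semi-major axis a_t = (r₁ + r₂)/2 = (20600 + 51000)/2 = 35800 km.
The apoapsis of the transfer ellipse is at r = 51000 km.
Vis-viva: v = √[μ(2/r − 1/a_t)] = √[4.483×10^5 × (2/51000 − 1/35800)] = 2.249 km/s.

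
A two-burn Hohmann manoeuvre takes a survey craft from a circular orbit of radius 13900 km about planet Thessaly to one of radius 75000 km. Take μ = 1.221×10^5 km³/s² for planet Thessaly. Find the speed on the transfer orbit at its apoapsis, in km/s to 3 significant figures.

Semi-major axis of the transfer orbit: a_t = (13900 + 75000)/2 = 44450 km.
At apoapsis, r = 75000 km.
Vis-viva: v = √[μ(2/r − 1/a_t)] = √[1.221×10^5 × (2/75000 − 1/44450)] = 0.7135 km/s.

v = 0.714 km/s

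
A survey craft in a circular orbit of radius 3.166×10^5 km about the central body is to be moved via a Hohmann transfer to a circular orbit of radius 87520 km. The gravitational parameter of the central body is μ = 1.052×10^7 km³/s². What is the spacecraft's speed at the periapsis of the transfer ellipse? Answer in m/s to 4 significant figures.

v = 13720 m/s

Transfer-ellipse semi-major axis a_t = (r₁ + r₂)/2 = (3.166×10^5 + 87520)/2 = 2.0206×10^5 km.
At periapsis, r = 87520 km.
Vis-viva: v = √[μ(2/r − 1/a_t)] = √[1.052×10^7 × (2/87520 − 1/2.0206×10^5)] = 13.72 km/s.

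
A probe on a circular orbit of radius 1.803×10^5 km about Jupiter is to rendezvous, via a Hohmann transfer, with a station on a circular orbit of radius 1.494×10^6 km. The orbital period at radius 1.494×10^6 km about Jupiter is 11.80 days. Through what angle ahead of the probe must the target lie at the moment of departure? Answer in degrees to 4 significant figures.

From Kepler's third law T² = 4π²r³/μ at r = 1.494×10^6 km, T = 11.80 days = 11.80 × 86400 s = 1.01952×10^6 s: μ = 4π²r³/T² = 1.26654×10^8 km³/s².
Transfer-ellipse semi-major axis a_t = (r₁ + r₂)/2 = (1.803×10^5 + 1.494×10^6)/2 = 8.3715×10^5 km.
Transfer time t = π√(a_t³/μ) = 2.13818×10^5 s.
Target angular speed ω₂ = √(μ/r₂³) = 6.16289×10^-6 rad/s.
Angle swept by the target during transfer: ω₂·t = 1.3177 rad = 75.50°.
Arrival is 180° from departure on the ellipse, so φ = 180° − 75.50° = 104.5°.

φ = 104.5°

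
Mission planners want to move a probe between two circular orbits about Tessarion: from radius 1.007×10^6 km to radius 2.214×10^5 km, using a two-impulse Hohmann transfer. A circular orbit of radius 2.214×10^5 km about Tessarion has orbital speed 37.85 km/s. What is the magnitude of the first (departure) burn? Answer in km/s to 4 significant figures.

Δv₁ = 7.092 km/s

From the circular-orbit relation v² = μ/r at r = 2.214×10^5 km: μ = v²r = (37.85)² × 2.214×10^5 = 3.17183×10^8 km³/s².
Semi-major axis of the transfer orbit: a_t = (1.007×10^6 + 2.214×10^5)/2 = 6.142×10^5 km.
On the circular orbit at r = 1.007×10^6 km, v_c = √(μ/r) = 17.748 km/s.
Vis-viva on the transfer ellipse at r = 1.007×10^6 km gives v_t = √[μ(2/r − 1/a_t)] = 10.656 km/s.
Δv₁ = |v_t − v_c| = |10.656 − 17.748| = 7.092 km/s.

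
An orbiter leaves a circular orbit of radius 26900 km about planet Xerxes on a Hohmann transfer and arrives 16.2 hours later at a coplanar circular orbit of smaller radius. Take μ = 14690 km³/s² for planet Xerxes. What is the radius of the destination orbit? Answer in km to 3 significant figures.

r₂ = 7440 km

Transfer time t = 16.2 hours = 58320 s, and t = π√(a_t³/μ).
So a_t = (μ t²/π²)^(1/3) = (14690 × (58320)² / π²)^(1/3) = 17171 km.
Since a_t = (r₁ + r₂)/2, r₂ = 2a_t − r₁ = 2×17171 − 26900 = 7442 km.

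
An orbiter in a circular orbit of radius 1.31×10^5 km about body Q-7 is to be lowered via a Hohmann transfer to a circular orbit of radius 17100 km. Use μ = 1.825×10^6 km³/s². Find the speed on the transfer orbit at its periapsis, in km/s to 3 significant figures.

v = 13.7 km/s

The Hohmann ellipse has a_t = (r₁ + r₂)/2 = 74050 km.
The periapsis of the transfer ellipse is at r = 17100 km.
Applying v² = μ(2/r − 1/a_t): v = 13.74 km/s.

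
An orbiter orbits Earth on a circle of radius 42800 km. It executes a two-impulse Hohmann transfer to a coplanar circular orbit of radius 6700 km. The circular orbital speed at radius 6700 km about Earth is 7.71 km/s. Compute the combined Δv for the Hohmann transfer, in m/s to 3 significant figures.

From the circular-orbit relation v² = μ/r at r = 6700 km: μ = v²r = (7.71)² × 6700 = 3.98275×10^5 km³/s².
Semi-major axis of the transfer orbit: a_t = (42800 + 6700)/2 = 24750 km.
At r₁ the circular-orbit speed is v₁ = √(μ/r₁) = 3.050 km/s.
Transfer-orbit speed at r₁ (vis-viva): v_a = √[μ(2/r₁ − 1/a_t)] = 1.587 km/s.
First burn Δv₁ = |v_a − v₁| = 1.463 km/s.
At r₂, v₂ = √(μ/r₂) = 7.7100 km/s.
Transfer-orbit speed at r₂: v_p = √[μ(2/r₂ − 1/a_t)] = 10.139 km/s.
Second burn Δv₂ = |v₂ − v_p| = 2.429 km/s.
Total Δv = Δv₁ + Δv₂ = 3.892 km/s.

Δv = 3890 m/s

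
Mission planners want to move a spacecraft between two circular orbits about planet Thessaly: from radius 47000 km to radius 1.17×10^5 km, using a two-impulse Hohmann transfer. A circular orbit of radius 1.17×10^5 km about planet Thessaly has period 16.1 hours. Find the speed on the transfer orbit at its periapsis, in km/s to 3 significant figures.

From Kepler's third law T² = 4π²r³/μ at r = 1.17×10^5 km, T = 16.1 hours = 16.1 × 3600 s = 57960 s: μ = 4π²r³/T² = 1.88218×10^7 km³/s².
The Hohmann ellipse has a_t = (r₁ + r₂)/2 = 82000 km.
The periapsis of the transfer ellipse is at r = 47000 km.
From the vis-viva equation, v = √[μ(2/r − 1/a_t)] = 23.90 km/s.

v = 23.9 km/s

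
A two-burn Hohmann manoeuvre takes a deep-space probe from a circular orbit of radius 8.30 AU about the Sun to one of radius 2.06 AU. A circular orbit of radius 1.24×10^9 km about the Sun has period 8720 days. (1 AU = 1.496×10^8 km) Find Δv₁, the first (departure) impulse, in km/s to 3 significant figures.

From Kepler's third law T² = 4π²r³/μ at r = 1.24×10^9 km, T = 8720 days = 8720 × 86400 s = 7.53408×10^8 s: μ = 4π²r³/T² = 1.32606×10^11 km³/s².
In km: r₁ = 8.30 × 1.496×10^8 = 1.24168×10^9 km; r₂ = 2.06 × 1.496×10^8 = 3.08176×10^8 km.
The Hohmann ellipse has a_t = (r₁ + r₂)/2 = 7.74928×10^8 km.
On the circular orbit at r = 1.24168×10^9 km, v_c = √(μ/r) = 10.334 km/s.
Transfer-orbit speed at the same r (vis-viva, a = a_t): v_t = √[μ(2/r − 1/a_t)] = 6.5170 km/s.
Δv₁ = |v_t − v_c| = |6.5170 − 10.334| = 3.817 km/s.

Δv₁ = 3.82 km/s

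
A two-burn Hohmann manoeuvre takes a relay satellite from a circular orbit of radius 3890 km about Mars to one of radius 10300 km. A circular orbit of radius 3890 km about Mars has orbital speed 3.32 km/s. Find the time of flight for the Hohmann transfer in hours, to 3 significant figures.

From the circular-orbit relation v² = μ/r at r = 3890 km: μ = v²r = (3.32)² × 3890 = 42877.1 km³/s².
Semi-major axis of the transfer orbit: a_t = (3890 + 10300)/2 = 7095 km.
Transfer time t = π√(a_t³/μ) = π√((7095)³ / 42877.1) = 9067 s.
Converting: 9067 s ÷ 3600 s/hour = 2.52 hours.

t = 2.52 hours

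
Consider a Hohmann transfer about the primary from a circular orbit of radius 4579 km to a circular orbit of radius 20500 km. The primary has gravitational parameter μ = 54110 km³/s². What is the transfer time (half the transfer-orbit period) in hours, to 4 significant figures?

t = 5.268 hours

The Hohmann ellipse has a_t = (r₁ + r₂)/2 = 12539.5 km.
Half the transfer-orbit period gives t = π√(a_t³/μ) = 18964 s.
Converting: 18964 s ÷ 3600 s/hour = 5.268 hours.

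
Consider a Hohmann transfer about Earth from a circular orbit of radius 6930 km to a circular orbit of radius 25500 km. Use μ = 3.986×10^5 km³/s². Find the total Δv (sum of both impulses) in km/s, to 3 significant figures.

Transfer-ellipse semi-major axis a_t = (r₁ + r₂)/2 = (6930 + 25500)/2 = 16215 km.
Circular speed at r₁: v₁ = √(μ/r₁) = √(3.986×10^5/6930) = 7.584 km/s.
On the transfer ellipse at r₁, vis-viva gives v_p = √[μ(2/r₁ − 1/a_t)] = 9.511 km/s.
First burn Δv₁ = |v_p − v₁| = 1.927 km/s.
At r₂, v₂ = √(μ/r₂) = 3.954 km/s.
Transfer-orbit speed at r₂: v_a = √[μ(2/r₂ − 1/a_t)] = 2.585 km/s.
Second burn Δv₂ = |v₂ − v_a| = 1.369 km/s.
Δv = Δv₁ + Δv₂ = 1.927 + 1.369 = 3.296 km/s.

Δv = 3.30 km/s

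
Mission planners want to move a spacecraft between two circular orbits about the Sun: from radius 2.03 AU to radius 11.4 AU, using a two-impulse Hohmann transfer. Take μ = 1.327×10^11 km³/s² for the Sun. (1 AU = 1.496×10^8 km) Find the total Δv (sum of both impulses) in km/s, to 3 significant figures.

Δv = 10.3 km/s

In km: r₁ = 2.03 × 1.496×10^8 = 3.03688×10^8 km; r₂ = 11.4 × 1.496×10^8 = 1.70544×10^9 km.
The Hohmann ellipse has a_t = (r₁ + r₂)/2 = 1.004564×10^9 km.
At r₁ the circular-orbit speed is v₁ = √(μ/r₁) = 20.9036 km/s.
On the transfer ellipse at r₁, vis-viva gives v_p = √[μ(2/r₁ − 1/a_t)] = 27.2365 km/s.
First burn Δv₁ = |v_p − v₁| = 6.333 km/s.
Circular speed at r₂: v₂ = √(μ/r₂) = 8.821 km/s.
Transfer-orbit speed at r₂: v_a = √[μ(2/r₂ − 1/a_t)] = 4.850 km/s.
Second burn Δv₂ = |v₂ − v_a| = 3.971 km/s.
Total Δv = Δv₁ + Δv₂ = 10.30 km/s.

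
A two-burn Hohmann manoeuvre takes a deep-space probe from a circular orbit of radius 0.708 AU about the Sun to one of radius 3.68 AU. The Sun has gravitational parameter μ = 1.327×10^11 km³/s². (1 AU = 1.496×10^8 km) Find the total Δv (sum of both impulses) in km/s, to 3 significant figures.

In km: r₁ = 0.708 × 1.496×10^8 = 1.059168×10^8 km; r₂ = 3.68 × 1.496×10^8 = 5.50528×10^8 km.
The Hohmann ellipse has a_t = (r₁ + r₂)/2 = 3.282224×10^8 km.
Circular speed at r₁: v₁ = √(μ/r₁) = √(1.327×10^11/1.059168×10^8) = 35.3959 km/s.
Transfer-orbit speed at r₁ (v² = μ(2/r − 1/a)): v_p = √[μ(2/r₁ − 1/a_t)] = 45.8415 km/s.
First burn Δv₁ = |v_p − v₁| = 10.446 km/s.
Circular speed at r₂: v₂ = √(μ/r₂) = 15.5255 km/s.
Transfer-orbit speed at r₂: v_a = √[μ(2/r₂ − 1/a_t)] = 8.81950 km/s.
Second burn Δv₂ = |v₂ − v_a| = 6.7060 km/s.
Δv = Δv₁ + Δv₂ = 10.446 + 6.7060 = 17.15 km/s.

Δv = 17.2 km/s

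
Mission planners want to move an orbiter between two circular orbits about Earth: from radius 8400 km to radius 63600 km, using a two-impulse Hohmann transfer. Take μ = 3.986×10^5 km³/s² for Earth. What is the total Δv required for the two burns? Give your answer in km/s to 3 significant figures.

Δv = 3.56 km/s

The Hohmann ellipse has a_t = (r₁ + r₂)/2 = 36000 km.
At r₁ the circular-orbit speed is v₁ = √(μ/r₁) = 6.8886 km/s.
Transfer-orbit speed at r₁ (vis-viva): v_p = √[μ(2/r₁ − 1/a_t)] = 9.1560 km/s.
First burn Δv₁ = |v_p − v₁| = 2.2674 km/s.
At r₂, v₂ = √(μ/r₂) = 2.5035 km/s.
Transfer-orbit speed at r₂: v_a = √[μ(2/r₂ − 1/a_t)] = 1.2093 km/s.
Second burn Δv₂ = |v₂ − v_a| = 1.2942 km/s.
Total Δv = Δv₁ + Δv₂ = 3.562 km/s.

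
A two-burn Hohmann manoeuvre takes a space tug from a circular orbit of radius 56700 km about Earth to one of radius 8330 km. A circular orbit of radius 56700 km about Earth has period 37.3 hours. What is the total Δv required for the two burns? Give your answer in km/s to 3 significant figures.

Δv = 3.53 km/s

From Kepler's third law T² = 4π²r³/μ at r = 56700 km, T = 37.3 hours = 37.3 × 3600 s = 1.3428×10^5 s: μ = 4π²r³/T² = 3.99104×10^5 km³/s².
Semi-major axis of the transfer orbit: a_t = (56700 + 8330)/2 = 32515 km.
Circular speed at r₁: v₁ = √(μ/r₁) = √(3.99104×10^5/56700) = 2.653 km/s.
Transfer-orbit speed at r₁ (vis-viva): v_a = √[μ(2/r₁ − 1/a_t)] = 1.343 km/s.
First burn Δv₁ = |v_a − v₁| = 1.310 km/s.
At r₂, v₂ = √(μ/r₂) = 6.922 km/s.
Transfer-orbit speed at r₂: v_p = √[μ(2/r₂ − 1/a_t)] = 9.141 km/s.
Second burn Δv₂ = |v₂ − v_p| = 2.219 km/s.
Total Δv = Δv₁ + Δv₂ = 3.529 km/s.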